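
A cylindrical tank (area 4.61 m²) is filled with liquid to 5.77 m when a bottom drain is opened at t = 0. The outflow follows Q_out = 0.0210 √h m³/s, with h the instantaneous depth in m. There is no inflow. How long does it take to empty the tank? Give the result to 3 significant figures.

Accumulation of liquid (constant cross-section A): A dh/dt = −0.0210 √h.
∫ h^(−1/2) dh = −(0.0210/A) ∫ dt, giving 2√h = 2√h₀ − (0.0210/A) t.
Tank is empty when √h = 0: t_empty = 2A√h₀/0.0210.
t_empty = 2·4.61·√5.77/0.0210 = 9.2200·2.4021/0.0210 = 1054.6 s.

1050 s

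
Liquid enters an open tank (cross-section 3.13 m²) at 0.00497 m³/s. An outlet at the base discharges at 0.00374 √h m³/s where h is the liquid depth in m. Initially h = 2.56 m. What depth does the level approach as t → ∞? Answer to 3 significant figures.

1.77 m

A dh/dt = Q_in − 0.00374 √h. Steady state requires inflow = outflow:
Q_in = 0.00374 √h_ss ⇒ √h_ss = 0.00497/0.00374 = 1.3289.
h_ss = 1.3289² = 1.7659 m. (Since h₀ = 2.56 m > h_ss, the level will fall toward this value.)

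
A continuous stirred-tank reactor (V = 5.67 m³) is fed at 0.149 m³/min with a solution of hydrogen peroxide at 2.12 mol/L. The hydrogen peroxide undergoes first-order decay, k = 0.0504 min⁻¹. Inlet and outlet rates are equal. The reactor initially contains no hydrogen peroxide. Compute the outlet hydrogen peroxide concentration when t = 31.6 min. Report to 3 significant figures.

0.662 mol/L

Accumulation = in − out − consumed: V dC/dt = Q C_in − Q C − k V C.
This is linear with rate a = Q/V + k = 0.076679 min⁻¹.
C_ss = Q C_in/(Q + kV) = 0.72655 mol/L; C(t) = C_ss + (C₀ − C_ss) e^(−a t).
C(31.6) = 0.72655 + (-0.72655)·e^(−0.076679·31.6) = 0.72655 + (-0.72655)·0.088651 = 0.66214 mol/L.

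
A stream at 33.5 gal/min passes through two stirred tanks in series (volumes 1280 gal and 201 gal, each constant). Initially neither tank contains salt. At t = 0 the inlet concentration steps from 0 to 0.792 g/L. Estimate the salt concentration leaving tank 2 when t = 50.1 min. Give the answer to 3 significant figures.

0.539 g/L

Species balance on tank i: dCᵢ/dt = (Cᵢ₋₁ − Cᵢ)/τᵢ with τᵢ = Vᵢ/Q.
τ₁ = 1280/33.5 = 38.209 min; τ₂ = 201/33.5 = 6.0000 min.
Tank 1: C₁ = C_in(1 − e^(−t/τ₁)). Tank 2 (τ₁ ≠ τ₂): C₂ = C_in[1 − (τ₁ e^(−t/τ₁) − τ₂ e^(−t/τ₂))/(τ₁ − τ₂)].
At t = 50.1: e^(−t/τ₁) = 0.26949, e^(−t/τ₂) = 0.00023640.
C₂ = 0.792·[1 − (38.209·0.26949 − 6.0000·0.00023640)/(32.209)] = 0.792·0.68035 = 0.53884 g/L.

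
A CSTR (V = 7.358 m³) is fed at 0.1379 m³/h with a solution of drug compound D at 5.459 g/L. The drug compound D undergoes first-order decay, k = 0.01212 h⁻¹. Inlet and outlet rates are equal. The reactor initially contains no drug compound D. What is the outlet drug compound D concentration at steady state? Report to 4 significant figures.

3.315 g/L

Accumulation = in − out − consumed: V dC/dt = Q C_in − Q C − k V C.
Steady state (dC/dt = 0): C_ss = Q C_in/(Q + kV) = C_in/(1 + kV/Q).
C_ss = 0.1379·5.459/(0.1379 + 0.01212·7.358) = 0.752796/0.227079 = 3.31513 g/L.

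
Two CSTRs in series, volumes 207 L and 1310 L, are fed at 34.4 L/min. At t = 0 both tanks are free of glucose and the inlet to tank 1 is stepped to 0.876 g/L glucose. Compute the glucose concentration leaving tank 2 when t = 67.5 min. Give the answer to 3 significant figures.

Each tank obeys Vᵢ dCᵢ/dt = Q(Cᵢ₋₁ − Cᵢ), so τᵢ = Vᵢ/Q.
τ₁ = 207/34.4 = 6.0174 min; τ₂ = 1310/34.4 = 38.081 min.
Tank 1: C₁ = C_in(1 − e^(−t/τ₁)). Tank 2 (τ₁ ≠ τ₂): C₂ = C_in[1 − (τ₁ e^(−t/τ₁) − τ₂ e^(−t/τ₂))/(τ₁ − τ₂)].
At t = 67.5: e^(−t/τ₁) = 1.3438e-05, e^(−t/τ₂) = 0.16990.
C₂ = 0.876·[1 − (6.0174·1.3438e-05 − 38.081·0.16990)/(-32.064)] = 0.876·0.79821 = 0.69923 g/L.

0.699 g/L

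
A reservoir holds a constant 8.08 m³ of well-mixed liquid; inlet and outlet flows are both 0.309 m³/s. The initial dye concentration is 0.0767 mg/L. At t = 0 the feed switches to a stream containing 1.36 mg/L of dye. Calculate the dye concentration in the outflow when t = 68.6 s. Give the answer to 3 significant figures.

Transient balance on the dissolved component: V dC/dt = Q(C_in − C).
Rewrite as dC/dt + C/τ = C_in/τ, τ = V/Q = 26.149 s.
C approaches C_in exponentially: C(t) = C_in + (C₀ − C_in) e^(−t/τ).
C(68.6) = 1.36 + (0.0767 − 1.36)·e^(−68.6/26.149) = 1.36 + (-1.2833)·0.072553 = 1.2669 mg/L.

1.27 mg/L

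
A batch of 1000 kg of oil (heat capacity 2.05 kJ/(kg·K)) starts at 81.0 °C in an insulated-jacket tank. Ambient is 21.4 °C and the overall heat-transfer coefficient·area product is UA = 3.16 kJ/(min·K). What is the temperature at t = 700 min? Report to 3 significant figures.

41.7 °C

M c_p dT/dt = −UA(T − T_amb).
dT/dt = (T_ss − T)/τ with T_ss = T_amb = 21.400 °C, τ = M c_p/UA = 1000·2.05/3.16 = 648.73 min.
Solution: T(t) = T_ss + (T₀ − T_ss) e^(−t/τ).
T(700) = 21.400 + (59.600)·0.33993 = 41.660 °C.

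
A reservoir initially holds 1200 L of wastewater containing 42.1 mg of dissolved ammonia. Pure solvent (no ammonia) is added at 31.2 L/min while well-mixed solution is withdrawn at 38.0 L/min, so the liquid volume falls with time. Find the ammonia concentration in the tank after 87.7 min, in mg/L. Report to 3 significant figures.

0.00150 mg/L

Total volume: dV/dt = Q_in − Q_out = -6.8000 L/min, so V(t) = 1200 − 6.8000 t and V(87.7) = 603.64 L.
No ammonia enters, so dm/dt = −Q_out · (m/V).
Separate: dm/m = −Q_out dt/V(t) ⇒ ln(m/m₀) = −(Q_out/(Q_in−Q_out)) ln(V/V₀).
m = m₀ (V₀/V)^(Q_out/(Q_in−Q_out)) = 42.1 × (1200/603.64)^(-5.5882) = 0.90518 mg.
C = m/V = 0.90518/603.64 = 0.0014995 mg/L.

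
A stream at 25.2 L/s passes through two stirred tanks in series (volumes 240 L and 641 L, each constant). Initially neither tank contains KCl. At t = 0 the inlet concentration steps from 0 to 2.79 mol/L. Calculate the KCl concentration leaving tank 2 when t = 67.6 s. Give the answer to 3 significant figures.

2.48 mol/L

Each tank obeys Vᵢ dCᵢ/dt = Q(Cᵢ₋₁ − Cᵢ), so τᵢ = Vᵢ/Q.
τ₁ = 240/25.2 = 9.5238 s; τ₂ = 641/25.2 = 25.437 s.
Tank 1: C₁ = C_in(1 − e^(−t/τ₁)). Tank 2 (τ₁ ≠ τ₂): C₂ = C_in[1 − (τ₁ e^(−t/τ₁) − τ₂ e^(−t/τ₂))/(τ₁ − τ₂)].
At t = 67.6: e^(−t/τ₁) = 0.00082676, e^(−t/τ₂) = 0.070116.
C₂ = 2.79·[1 − (9.5238·0.00082676 − 25.437·0.070116)/(-15.913)] = 2.79·0.88841 = 2.4787 mol/L.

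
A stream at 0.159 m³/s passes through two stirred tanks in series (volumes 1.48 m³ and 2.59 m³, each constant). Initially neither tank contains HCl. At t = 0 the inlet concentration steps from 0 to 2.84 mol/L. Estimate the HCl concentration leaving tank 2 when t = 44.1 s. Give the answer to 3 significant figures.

2.43 mol/L

Species balance on tank i: dCᵢ/dt = (Cᵢ₋₁ − Cᵢ)/τᵢ with τᵢ = Vᵢ/Q.
τ₁ = 1.48/0.159 = 9.3082 s; τ₂ = 2.59/0.159 = 16.289 s.
Tank 1: C₁ = C_in(1 − e^(−t/τ₁)). Tank 2 (τ₁ ≠ τ₂): C₂ = C_in[1 − (τ₁ e^(−t/τ₁) − τ₂ e^(−t/τ₂))/(τ₁ − τ₂)].
At t = 44.1: e^(−t/τ₁) = 0.0087582, e^(−t/τ₂) = 0.066717.
C₂ = 2.84·[1 − (9.3082·0.0087582 − 16.289·0.066717)/(-6.9811)] = 2.84·0.85600 = 2.4311 mol/L.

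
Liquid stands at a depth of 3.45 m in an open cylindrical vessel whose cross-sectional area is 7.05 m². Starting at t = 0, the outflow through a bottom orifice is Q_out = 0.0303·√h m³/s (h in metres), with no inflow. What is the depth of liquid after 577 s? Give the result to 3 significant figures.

0.381 m

Accumulation of liquid (constant cross-section A): A dh/dt = −0.0303 √h.
Separate and integrate: 2(√h − √h₀) = −(0.0303/A) t.
√h = √3.45 − 0.0303·577/(2·7.05) = 1.8574 − 1.2399 = 0.61748.
h = 0.61748² = 0.38128 m.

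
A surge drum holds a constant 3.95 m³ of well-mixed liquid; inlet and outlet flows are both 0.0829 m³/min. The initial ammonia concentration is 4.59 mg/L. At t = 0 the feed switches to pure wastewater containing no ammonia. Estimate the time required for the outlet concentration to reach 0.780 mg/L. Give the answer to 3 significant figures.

84.4 min

Species balance: V dC/dt = Q(C_in − C) ⇒ τ = V/Q = 47.648 min.
C(t) = C_in + (C₀ − C_in) e^(−t/τ). Set C = 0.780 and solve for t:
e^(−t/τ) = (C − C_in)/(C₀ − C_in) = (0.780 − 0)/(4.59 − 0) = 0.16993
t = −τ ln(…) = 47.648 × 1.7723 = 84.448 min.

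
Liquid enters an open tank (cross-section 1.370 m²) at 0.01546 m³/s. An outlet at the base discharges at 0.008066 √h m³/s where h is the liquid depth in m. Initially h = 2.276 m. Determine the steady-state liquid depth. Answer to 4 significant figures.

3.674 m

Level balance: A dh/dt = 0.01546 − 0.008066 √h. Setting dh/dt = 0:
Q_in = 0.008066 √h_ss ⇒ √h_ss = 0.01546/0.008066 = 1.91669.
h_ss = 1.91669² = 3.67369 m. (Since h₀ = 2.276 m < h_ss, the level will rise toward this value.)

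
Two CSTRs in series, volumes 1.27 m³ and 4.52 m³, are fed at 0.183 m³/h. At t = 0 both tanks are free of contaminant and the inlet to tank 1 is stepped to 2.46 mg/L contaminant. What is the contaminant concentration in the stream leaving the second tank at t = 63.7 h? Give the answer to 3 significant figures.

2.20 mg/L

Species balance on tank i: dCᵢ/dt = (Cᵢ₋₁ − Cᵢ)/τᵢ with τᵢ = Vᵢ/Q.
τ₁ = 1.27/0.183 = 6.9399 h; τ₂ = 4.52/0.183 = 24.699 h.
Solving the cascade with C₁(0)=C₂(0)=0 gives C₂(t) = C_in[1 − (τ₁ e^(−t/τ₁) − τ₂ e^(−t/τ₂))/(τ₁ − τ₂)].
At t = 63.7: e^(−t/τ₁) = 0.00010320, e^(−t/τ₂) = 0.075849.
C₂ = 2.46·[1 − (6.9399·0.00010320 − 24.699·0.075849)/(-17.760)] = 2.46·0.89455 = 2.2006 mg/L.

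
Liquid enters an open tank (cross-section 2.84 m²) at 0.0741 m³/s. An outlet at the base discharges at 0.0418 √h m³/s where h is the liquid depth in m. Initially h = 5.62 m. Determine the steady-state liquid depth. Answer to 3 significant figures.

A dh/dt = Q_in − 0.0418 √h. Steady state requires inflow = outflow:
Q_in = 0.0418 √h_ss ⇒ √h_ss = 0.0741/0.0418 = 1.7727.
h_ss = 1.7727² = 3.1426 m. (Since h₀ = 5.62 m > h_ss, the level will fall toward this value.)

3.14 m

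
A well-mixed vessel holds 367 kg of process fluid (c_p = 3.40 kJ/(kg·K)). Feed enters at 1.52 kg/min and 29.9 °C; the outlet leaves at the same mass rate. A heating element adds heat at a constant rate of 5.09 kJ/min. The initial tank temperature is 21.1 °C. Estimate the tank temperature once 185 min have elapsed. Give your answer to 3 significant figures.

26.3 °C

First-law balance (no shaft work): M c_p dT/dt = ṁ c_p (T_in − T) + 5.09.
τ = M/ṁ = 241.45 min; T_ss = T_in + Q̇/(ṁ c_p) = 29.9 + 5.09/(1.52·3.40) = 30.885 °C.
Integrating: T(t) = T_ss + (T₀ − T_ss) e^(−t/τ).
T(185) = 30.885 + (-9.7849)·e^(−185/241.45) = 30.885 + (-9.7849)·0.46477 = 26.337 °C.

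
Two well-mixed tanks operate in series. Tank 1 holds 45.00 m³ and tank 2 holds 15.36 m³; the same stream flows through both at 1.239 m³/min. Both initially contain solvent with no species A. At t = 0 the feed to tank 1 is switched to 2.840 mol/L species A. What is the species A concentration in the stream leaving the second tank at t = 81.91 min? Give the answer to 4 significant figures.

2.390 mol/L

Each tank obeys Vᵢ dCᵢ/dt = Q(Cᵢ₋₁ − Cᵢ), so τᵢ = Vᵢ/Q.
τ₁ = 45.00/1.239 = 36.3196 min; τ₂ = 15.36/1.239 = 12.3971 min.
Tank 1: C₁ = C_in(1 − e^(−t/τ₁)). Tank 2 (τ₁ ≠ τ₂): C₂ = C_in[1 − (τ₁ e^(−t/τ₁) − τ₂ e^(−t/τ₂))/(τ₁ − τ₂)].
At t = 81.91: e^(−t/τ₁) = 0.104847, e^(−t/τ₂) = 0.00135062.
C₂ = 2.840·[1 − (36.3196·0.104847 − 12.3971·0.00135062)/(23.9225)] = 2.840·0.841520 = 2.38992 mol/L.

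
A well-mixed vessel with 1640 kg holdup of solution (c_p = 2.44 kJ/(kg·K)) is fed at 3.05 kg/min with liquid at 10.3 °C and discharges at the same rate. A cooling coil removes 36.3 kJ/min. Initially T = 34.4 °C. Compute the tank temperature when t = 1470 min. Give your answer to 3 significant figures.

7.30 °C

M c_p dT/dt = ṁ c_p (T_in − T) − Q̇.
τ = M/ṁ = 537.70 min; T_ss = T_in − Q̇/(ṁ c_p) = 10.3 − 36.3/(3.05·2.44) = 5.4223 °C.
Integrating: T(t) = T_ss + (T₀ − T_ss) e^(−t/τ).
T(1470) = 5.4223 + (28.978)·e^(−1470/537.70) = 5.4223 + (28.978)·0.064969 = 7.3049 °C.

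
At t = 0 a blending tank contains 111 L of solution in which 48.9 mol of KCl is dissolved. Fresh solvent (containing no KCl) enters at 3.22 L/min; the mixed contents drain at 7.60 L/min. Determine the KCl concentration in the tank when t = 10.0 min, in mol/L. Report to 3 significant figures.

Total volume: dV/dt = Q_in − Q_out = -4.3800 L/min, so V(t) = 111 − 4.3800 t and V(10.0) = 67.200 L.
No KCl enters, so dm/dt = −Q_out · (m/V).
dm/m = −Q_out dt/(V₀ − 4.3800 t); integrating gives ln(m/m₀) = −(Q_out/(Q_in−Q_out)) ln(V/V₀).
m = m₀ (V₀/V)^(Q_out/(Q_in−Q_out)) = 48.9 × (111/67.200)^(-1.7352) = 20.470 mol.
C = m/V = 20.470/67.200 = 0.30462 mol/L.

0.305 mol/L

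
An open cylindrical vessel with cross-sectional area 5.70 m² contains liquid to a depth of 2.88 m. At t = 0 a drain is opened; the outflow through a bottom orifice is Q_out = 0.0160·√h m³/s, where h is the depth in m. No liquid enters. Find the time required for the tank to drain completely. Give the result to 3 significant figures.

1210 s

Mass balance (ρ constant): A dh/dt = −0.0160 √h.
This is separable: 2 d(√h)/dt = −0.0160/A, so √h = √h₀ − (0.0160/(2A)) t.
Set h = 0: 2√h₀ = (0.0160/A) t_empty ⇒ t_empty = 2A√h₀/0.0160.
t_empty = 2·5.70·√2.88/0.0160 = 11.400·1.6971/0.0160 = 1209.2 s.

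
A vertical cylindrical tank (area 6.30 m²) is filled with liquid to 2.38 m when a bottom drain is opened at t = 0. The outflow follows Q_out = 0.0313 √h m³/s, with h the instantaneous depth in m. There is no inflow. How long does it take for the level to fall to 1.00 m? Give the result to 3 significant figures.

With no inflow, A dh/dt = −0.0313 √h.
Separate and integrate: 2(√h − √h₀) = −(0.0313/A) t.
t = 2A(√h₀ − √h)/0.0313 = 2·6.30·(√2.38 − √1.00)/0.0313
  = 12.600 × (1.5427 − 1.0000) / 0.0313 = 218.48 s.

218 s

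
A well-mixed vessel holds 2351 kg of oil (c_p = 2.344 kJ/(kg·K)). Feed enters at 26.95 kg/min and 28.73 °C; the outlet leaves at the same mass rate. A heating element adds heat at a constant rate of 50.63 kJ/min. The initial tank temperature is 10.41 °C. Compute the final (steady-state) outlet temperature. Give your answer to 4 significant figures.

M c_p dT/dt = ṁ c_p (T_in − T) + Q̇.
At steady state dT/dt = 0 ⇒ T_ss = T_in + Q̇/(ṁ c_p) = 28.73 + 50.63/(26.95·2.344) = 29.5315 °C.

29.53 °C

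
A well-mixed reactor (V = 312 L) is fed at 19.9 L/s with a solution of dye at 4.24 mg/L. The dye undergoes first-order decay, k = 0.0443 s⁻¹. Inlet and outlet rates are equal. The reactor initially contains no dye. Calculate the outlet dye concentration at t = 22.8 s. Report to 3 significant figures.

V dC/dt = Q(C_in − C) − k V C.
dC/dt = (Q/V) C_in − (Q/V + k) C; effective rate a = Q/V + k = 0.063782 + 0.0443 = 0.10808 s⁻¹.
C_ss = Q C_in/(Q + kV) = 2.5021 mg/L; C(t) = C_ss + (C₀ − C_ss) e^(−a t).
C(22.8) = 2.5021 + (-2.5021)·e^(−0.10808·22.8) = 2.5021 + (-2.5021)·0.085071 = 2.2893 mg/L.

2.29 mg/L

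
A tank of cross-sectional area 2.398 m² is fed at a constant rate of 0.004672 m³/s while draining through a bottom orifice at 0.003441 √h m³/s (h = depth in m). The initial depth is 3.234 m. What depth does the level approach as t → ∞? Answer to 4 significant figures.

Level balance: A dh/dt = 0.004672 − 0.003441 √h. Setting dh/dt = 0:
Q_in = 0.003441 √h_ss ⇒ √h_ss = 0.004672/0.003441 = 1.35774.
h_ss = 1.35774² = 1.84347 m. (Since h₀ = 3.234 m > h_ss, the level will fall toward this value.)

1.843 m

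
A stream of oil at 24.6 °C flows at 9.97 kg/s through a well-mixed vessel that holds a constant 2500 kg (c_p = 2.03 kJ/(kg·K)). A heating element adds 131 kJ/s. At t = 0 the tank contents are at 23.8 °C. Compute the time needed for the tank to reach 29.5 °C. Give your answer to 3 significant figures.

M c_p dT/dt = ṁ c_p (T_in − T) + Q̇.
τ = M/ṁ = 250.75 s; T_ss = T_in + Q̇/(ṁ c_p) = 31.073 °C.
T(t) = T_ss + (T₀ − T_ss) e^(−t/τ). Set T = 29.5:
e^(−t/τ) = (29.5 − 31.073)/(23.8 − 31.073) = 0.21624
t = −250.75 · ln(0.21624) = 384.00 s.

384 s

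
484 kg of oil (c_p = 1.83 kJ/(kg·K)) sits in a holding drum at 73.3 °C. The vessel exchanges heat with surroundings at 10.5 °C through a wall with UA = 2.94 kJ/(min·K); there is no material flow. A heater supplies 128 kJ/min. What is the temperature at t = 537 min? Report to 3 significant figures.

57.3 °C

First-law balance (no shaft work): M c_p dT/dt = −UA(T − T_amb) + Q̇.
dT/dt = (T_ss − T)/τ with T_ss = T_amb + Q̇/UA = 10.5 + 128/2.94 = 54.037 °C, τ = M c_p/UA = 484·1.83/2.94 = 301.27 min.
T approaches T_ss exponentially: T(t) = T_ss + (T₀ − T_ss) e^(−t/τ).
T(537) = 54.037 + (19.263)·0.16822 = 57.278 °C.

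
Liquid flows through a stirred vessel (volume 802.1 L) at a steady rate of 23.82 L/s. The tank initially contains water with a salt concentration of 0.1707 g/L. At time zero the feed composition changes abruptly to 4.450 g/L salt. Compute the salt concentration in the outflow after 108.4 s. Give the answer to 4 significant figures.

4.279 g/L

Mass balance on the solute (V constant): V dC/dt = Q(C_in − C).
Rewrite as dC/dt + C/τ = C_in/τ, τ = V/Q = 33.6734 s.
C approaches C_in exponentially: C(t) = C_in + (C₀ − C_in) e^(−t/τ).
C(108.4) = 4.450 + (0.1707 − 4.450)·e^(−108.4/33.6734) = 4.450 + (-4.27930)·0.0399886 = 4.27888 g/L.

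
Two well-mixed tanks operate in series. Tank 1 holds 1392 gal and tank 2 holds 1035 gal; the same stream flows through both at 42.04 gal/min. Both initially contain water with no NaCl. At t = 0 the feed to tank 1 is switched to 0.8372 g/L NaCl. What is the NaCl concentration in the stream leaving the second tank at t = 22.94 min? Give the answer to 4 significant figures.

0.1604 g/L

Species balance on tank i: dCᵢ/dt = (Cᵢ₋₁ − Cᵢ)/τᵢ with τᵢ = Vᵢ/Q.
τ₁ = 1392/42.04 = 33.1113 min; τ₂ = 1035/42.04 = 24.6194 min.
Tank 1: C₁ = C_in(1 − e^(−t/τ₁)). Tank 2 (τ₁ ≠ τ₂): C₂ = C_in[1 − (τ₁ e^(−t/τ₁) − τ₂ e^(−t/τ₂))/(τ₁ − τ₂)].
At t = 22.94: e^(−t/τ₁) = 0.500166, e^(−t/τ₂) = 0.393850.
C₂ = 0.8372·[1 − (33.1113·0.500166 − 24.6194·0.393850)/(8.49191)] = 0.8372·0.191605 = 0.160412 g/L.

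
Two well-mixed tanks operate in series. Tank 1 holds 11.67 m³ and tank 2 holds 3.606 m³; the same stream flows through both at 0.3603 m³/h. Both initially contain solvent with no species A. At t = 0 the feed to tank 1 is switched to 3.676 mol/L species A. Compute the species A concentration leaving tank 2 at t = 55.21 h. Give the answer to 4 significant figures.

2.715 mol/L

Each tank obeys Vᵢ dCᵢ/dt = Q(Cᵢ₋₁ − Cᵢ), so τᵢ = Vᵢ/Q.
τ₁ = 11.67/0.3603 = 32.3897 h; τ₂ = 3.606/0.3603 = 10.0083 h.
Tank 1: C₁ = C_in(1 − e^(−t/τ₁)). Tank 2 (τ₁ ≠ τ₂): C₂ = C_in[1 − (τ₁ e^(−t/τ₁) − τ₂ e^(−t/τ₂))/(τ₁ − τ₂)].
At t = 55.21: e^(−t/τ₁) = 0.181853, e^(−t/τ₂) = 0.00402027.
C₂ = 3.676·[1 − (32.3897·0.181853 − 10.0083·0.00402027)/(22.3813)] = 3.676·0.738625 = 2.71518 mol/L.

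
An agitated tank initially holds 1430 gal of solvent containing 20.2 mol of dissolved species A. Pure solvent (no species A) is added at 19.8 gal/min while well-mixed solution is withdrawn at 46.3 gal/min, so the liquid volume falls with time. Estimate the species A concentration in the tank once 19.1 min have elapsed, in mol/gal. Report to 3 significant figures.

Let m(t) be the amount of species A. Volume: V(t) = V₀ + (Q_in − Q_out) t = 1430 − 26.500 t; V(19.1) = 923.85 gal.
Solute balance: dm/dt = 0 − Q_out C = −Q_out m/V(t).
Separate: dm/m = −Q_out dt/V(t) ⇒ ln(m/m₀) = −(Q_out/(Q_in−Q_out)) ln(V/V₀).
m = m₀ (V₀/V)^(Q_out/(Q_in−Q_out)) = 20.2 × (1430/923.85)^(-1.7472) = 9.4157 mol.
C = m/V = 9.4157/923.85 = 0.010192 mol/gal.

0.0102 mol/gal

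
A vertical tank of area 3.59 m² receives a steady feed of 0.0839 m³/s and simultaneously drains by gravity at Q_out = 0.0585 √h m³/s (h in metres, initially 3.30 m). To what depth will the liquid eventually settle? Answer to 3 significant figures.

Level balance: A dh/dt = 0.0839 − 0.0585 √h. Setting dh/dt = 0:
Q_in = 0.0585 √h_ss ⇒ √h_ss = 0.0839/0.0585 = 1.4342.
h_ss = 1.4342² = 2.0569 m. (Since h₀ = 3.30 m > h_ss, the level will fall toward this value.)

2.06 m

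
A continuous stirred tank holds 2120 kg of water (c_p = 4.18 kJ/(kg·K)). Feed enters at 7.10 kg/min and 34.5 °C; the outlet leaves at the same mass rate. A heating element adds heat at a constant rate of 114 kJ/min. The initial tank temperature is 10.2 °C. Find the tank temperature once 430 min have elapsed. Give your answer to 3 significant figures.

31.7 °C

First-law balance (no shaft work): M c_p dT/dt = ṁ c_p (T_in − T) + 114.
τ = M/ṁ = 298.59 min; T_ss = T_in + Q̇/(ṁ c_p) = 34.5 + 114/(7.10·4.18) = 38.341 °C.
Solution: T(t) = T_ss + (T₀ − T_ss) e^(−t/τ).
T(430) = 38.341 + (-28.141)·e^(−430/298.59) = 38.341 + (-28.141)·0.23691 = 31.674 °C.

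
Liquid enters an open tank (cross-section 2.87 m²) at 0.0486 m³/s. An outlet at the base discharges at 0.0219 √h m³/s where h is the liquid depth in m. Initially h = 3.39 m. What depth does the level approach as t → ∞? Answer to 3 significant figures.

A dh/dt = Q_in − 0.0219 √h. Steady state requires inflow = outflow:
Q_in = 0.0219 √h_ss ⇒ √h_ss = 0.0486/0.0219 = 2.2192.
h_ss = 2.2192² = 4.9248 m. (Since h₀ = 3.39 m < h_ss, the level will rise toward this value.)

4.92 m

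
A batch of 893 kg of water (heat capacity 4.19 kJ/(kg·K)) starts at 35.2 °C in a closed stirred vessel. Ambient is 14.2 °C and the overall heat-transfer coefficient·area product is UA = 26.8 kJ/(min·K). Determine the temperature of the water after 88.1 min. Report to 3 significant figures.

Energy balance: M c_p dT/dt = −UA(T − T_amb).
dT/dt = (T_ss − T)/τ with T_ss = T_amb = 14.200 °C, τ = M c_p/UA = 893·4.19/26.8 = 139.61 min.
Solution: T(t) = T_ss + (T₀ − T_ss) e^(−t/τ).
T(88.1) = 14.200 + (21.000)·0.53205 = 25.373 °C.

25.4 °C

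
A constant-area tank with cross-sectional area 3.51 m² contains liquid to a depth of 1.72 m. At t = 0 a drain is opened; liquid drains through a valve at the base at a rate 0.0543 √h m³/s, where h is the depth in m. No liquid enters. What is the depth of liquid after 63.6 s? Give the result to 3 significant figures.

Volume balance on the tank: A dh/dt = −0.0543 √h.
∫ h^(−1/2) dh = −(0.0543/A) ∫ dt, giving 2√h = 2√h₀ − (0.0543/A) t.
√h = √1.72 − 0.0543·63.6/(2·3.51) = 1.3115 − 0.49195 = 0.81954.
h = 0.81954² = 0.67164 m.

0.672 m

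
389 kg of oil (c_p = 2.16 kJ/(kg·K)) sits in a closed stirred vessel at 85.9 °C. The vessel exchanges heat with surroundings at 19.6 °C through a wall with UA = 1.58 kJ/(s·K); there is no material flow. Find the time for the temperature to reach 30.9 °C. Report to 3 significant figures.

941 s

Energy balance: M c_p dT/dt = −UA(T − T_amb).
τ = M c_p/UA = 531.80 s; T_ss = T_amb = 19.600 °C.
T(t) = T_ss + (T₀ − T_ss)e^(−t/τ); set T = 30.9:
t = −τ ln[(T − T_ss)/(T₀ − T_ss)] = −531.80 · ln(0.17044) = 940.96 s.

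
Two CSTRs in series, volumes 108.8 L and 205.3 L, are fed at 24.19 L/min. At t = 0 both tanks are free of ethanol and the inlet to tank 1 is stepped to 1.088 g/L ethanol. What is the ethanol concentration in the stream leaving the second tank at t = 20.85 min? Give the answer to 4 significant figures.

Time constants: τᵢ = Vᵢ/Q for each well-mixed tank.
τ₁ = 108.8/24.19 = 4.49773 min; τ₂ = 205.3/24.19 = 8.48698 min.
Solving the cascade with C₁(0)=C₂(0)=0 gives C₂(t) = C_in[1 − (τ₁ e^(−t/τ₁) − τ₂ e^(−t/τ₂))/(τ₁ − τ₂)].
At t = 20.85: e^(−t/τ₁) = 0.00969955, e^(−t/τ₂) = 0.0857169.
C₂ = 1.088·[1 − (4.49773·0.00969955 − 8.48698·0.0857169)/(-3.98925)] = 1.088·0.828576 = 0.901491 g/L.

0.9015 g/L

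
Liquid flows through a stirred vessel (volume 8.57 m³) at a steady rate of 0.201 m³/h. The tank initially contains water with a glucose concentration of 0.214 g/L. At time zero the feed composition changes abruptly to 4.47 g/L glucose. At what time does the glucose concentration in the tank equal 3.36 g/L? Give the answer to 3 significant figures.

57.3 h

Transient balance on the dissolved component: V dC/dt = Q(C_in − C), so τ = V/Q = 42.637 h.
C(t) = C_in + (C₀ − C_in) e^(−t/τ). Set C = 3.36 and solve for t:
e^(−t/τ) = (C − C_in)/(C₀ − C_in) = (3.36 − 4.47)/(0.214 − 4.47) = 0.26081
t = −τ ln(…) = 42.637 × 1.3440 = 57.303 h.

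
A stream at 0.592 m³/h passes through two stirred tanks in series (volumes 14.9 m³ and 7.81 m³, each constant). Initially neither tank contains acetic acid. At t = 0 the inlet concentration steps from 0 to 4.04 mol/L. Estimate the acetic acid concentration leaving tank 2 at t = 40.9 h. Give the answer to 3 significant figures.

Species balance on tank i: dCᵢ/dt = (Cᵢ₋₁ − Cᵢ)/τᵢ with τᵢ = Vᵢ/Q.
τ₁ = 14.9/0.592 = 25.169 h; τ₂ = 7.81/0.592 = 13.193 h.
Tank 1: C₁ = C_in(1 − e^(−t/τ₁)). Tank 2 (τ₁ ≠ τ₂): C₂ = C_in[1 − (τ₁ e^(−t/τ₁) − τ₂ e^(−t/τ₂))/(τ₁ − τ₂)].
At t = 40.9: e^(−t/τ₁) = 0.19691, e^(−t/τ₂) = 0.045039.
C₂ = 4.04·[1 − (25.169·0.19691 − 13.193·0.045039)/(11.976)] = 4.04·0.63580 = 2.5686 mol/L.

2.57 mol/L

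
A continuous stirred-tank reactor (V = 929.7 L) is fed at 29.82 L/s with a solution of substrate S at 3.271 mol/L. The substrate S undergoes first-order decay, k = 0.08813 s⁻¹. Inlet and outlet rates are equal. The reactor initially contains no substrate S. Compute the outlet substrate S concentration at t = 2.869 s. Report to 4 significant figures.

V dC/dt = Q(C_in − C) − k V C.
dC/dt = (Q/V) C_in − (Q/V + k) C; effective rate a = Q/V + k = 0.0320749 + 0.08813 = 0.120205 s⁻¹.
C_ss = Q C_in/(Q + kV) = 0.872817 mol/L; C(t) = C_ss + (C₀ − C_ss) e^(−a t).
C(2.869) = 0.872817 + (-0.872817)·e^(−0.120205·2.869) = 0.872817 + (-0.872817)·0.708314 = 0.254589 mol/L.

0.2546 mol/L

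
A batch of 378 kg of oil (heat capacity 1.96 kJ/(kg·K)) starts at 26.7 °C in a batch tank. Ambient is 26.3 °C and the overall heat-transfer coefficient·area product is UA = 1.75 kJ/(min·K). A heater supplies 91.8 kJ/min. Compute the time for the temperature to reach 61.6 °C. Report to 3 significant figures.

Unsteady energy balance on the tank contents: M c_p dT/dt = −UA(T − T_amb) + Q̇.
τ = M c_p/UA = 423.36 min; T_ss = T_amb + Q̇/UA = 26.3 + 91.8/1.75 = 78.757 °C.
T(t) = T_ss + (T₀ − T_ss)e^(−t/τ); set T = 61.6:
t = −τ ln[(T − T_ss)/(T₀ − T_ss)] = −423.36 · ln(0.32958) = 469.90 min.

470 min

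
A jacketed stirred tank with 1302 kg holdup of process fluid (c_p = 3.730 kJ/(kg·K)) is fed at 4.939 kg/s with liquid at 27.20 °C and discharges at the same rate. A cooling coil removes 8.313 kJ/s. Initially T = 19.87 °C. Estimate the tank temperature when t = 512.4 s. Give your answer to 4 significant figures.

M c_p dT/dt = ṁ c_p (T_in − T) − Q̇.
Rearrange: dT/dt = (T_ss − T)/τ with τ = M/ṁ = 263.616 s and T_ss = T_in − Q̇/(ṁ c_p) = 26.7488 °C.
This is linear first-order; T(t) = T_ss + (T₀ − T_ss) e^(−t/τ).
T(512.4) = 26.7488 + (-6.87876)·e^(−512.4/263.616) = 26.7488 + (-6.87876)·0.143168 = 25.7639 °C.

25.76 °C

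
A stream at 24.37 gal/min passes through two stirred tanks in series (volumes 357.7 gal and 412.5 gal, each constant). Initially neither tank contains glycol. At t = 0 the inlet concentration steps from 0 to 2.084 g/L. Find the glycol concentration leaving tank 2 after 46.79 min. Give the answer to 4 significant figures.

1.657 g/L

Species balance on tank i: dCᵢ/dt = (Cᵢ₋₁ − Cᵢ)/τᵢ with τᵢ = Vᵢ/Q.
τ₁ = 357.7/24.37 = 14.6779 min; τ₂ = 412.5/24.37 = 16.9265 min.
Tank 1: C₁ = C_in(1 − e^(−t/τ₁)). Tank 2 (τ₁ ≠ τ₂): C₂ = C_in[1 − (τ₁ e^(−t/τ₁) − τ₂ e^(−t/τ₂))/(τ₁ − τ₂)].
At t = 46.79: e^(−t/τ₁) = 0.0412630, e^(−t/τ₂) = 0.0630204.
C₂ = 2.084·[1 − (14.6779·0.0412630 − 16.9265·0.0630204)/(-2.24867)] = 2.084·0.794961 = 1.65670 g/L.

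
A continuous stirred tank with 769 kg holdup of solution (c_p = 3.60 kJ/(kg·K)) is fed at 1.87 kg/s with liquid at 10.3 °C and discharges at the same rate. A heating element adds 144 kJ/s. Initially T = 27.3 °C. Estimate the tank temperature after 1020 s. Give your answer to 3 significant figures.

31.3 °C

M c_p dT/dt = ṁ c_p (T_in − T) + Q̇.
Rearrange: dT/dt = (T_ss − T)/τ with τ = M/ṁ = 411.23 s and T_ss = T_in + Q̇/(ṁ c_p) = 31.690 °C.
Solution: T(t) = T_ss + (T₀ − T_ss) e^(−t/τ).
T(1020) = 31.690 + (-4.3904)·e^(−1020/411.23) = 31.690 + (-4.3904)·0.083713 = 31.323 °C.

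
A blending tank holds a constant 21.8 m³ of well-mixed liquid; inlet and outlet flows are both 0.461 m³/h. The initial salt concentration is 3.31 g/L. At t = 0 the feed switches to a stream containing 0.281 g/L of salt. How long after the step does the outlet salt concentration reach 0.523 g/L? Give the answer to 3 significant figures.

120 h

Species balance: V dC/dt = Q(C_in − C) ⇒ τ = V/Q = 47.289 h.
C(t) = C_in + (C₀ − C_in) e^(−t/τ). Set C = 0.523 and solve for t:
e^(−t/τ) = (C − C_in)/(C₀ − C_in) = (0.523 − 0.281)/(3.31 − 0.281) = 0.079894
t = −τ ln(…) = 47.289 × 2.5271 = 119.50 h.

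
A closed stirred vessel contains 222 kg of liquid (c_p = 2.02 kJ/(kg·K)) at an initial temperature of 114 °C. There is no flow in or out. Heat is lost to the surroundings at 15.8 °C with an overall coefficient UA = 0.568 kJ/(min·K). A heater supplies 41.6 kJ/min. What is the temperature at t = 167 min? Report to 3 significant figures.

Energy balance: M c_p dT/dt = −UA(T − T_amb) + Q̇.
dT/dt = (T_ss − T)/τ with T_ss = T_amb + Q̇/UA = 15.8 + 41.6/0.568 = 89.039 °C, τ = M c_p/UA = 222·2.02/0.568 = 789.51 min.
This is linear first-order; T(t) = T_ss + (T₀ − T_ss) e^(−t/τ).
T(167) = 89.039 + (24.961)·0.80935 = 109.24 °C.

109 °C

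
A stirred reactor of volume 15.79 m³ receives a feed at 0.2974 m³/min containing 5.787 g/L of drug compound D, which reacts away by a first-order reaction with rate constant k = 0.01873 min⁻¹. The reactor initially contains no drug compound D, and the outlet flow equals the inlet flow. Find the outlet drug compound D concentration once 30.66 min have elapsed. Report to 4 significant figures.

Accumulation = in − out − consumed: V dC/dt = Q C_in − Q C − k V C.
This is linear with rate a = Q/V + k = 0.0375647 min⁻¹.
C_ss = Q C_in/(Q + kV) = 2.90157 g/L; C(t) = C_ss + (C₀ − C_ss) e^(−a t).
C(30.66) = 2.90157 + (-2.90157)·e^(−0.0375647·30.66) = 2.90157 + (-2.90157)·0.316088 = 1.98441 g/L.

1.984 g/L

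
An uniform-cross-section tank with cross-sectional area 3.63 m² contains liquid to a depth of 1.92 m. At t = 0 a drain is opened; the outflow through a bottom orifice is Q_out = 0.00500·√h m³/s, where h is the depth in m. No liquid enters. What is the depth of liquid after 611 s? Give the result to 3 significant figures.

Unsteady balance on liquid volume: A dh/dt = −0.00500 √h.
Separate and integrate: 2(√h − √h₀) = −(0.00500/A) t.
√h = √1.92 − 0.00500·611/(2·3.63) = 1.3856 − 0.42080 = 0.96484.
h = 0.96484² = 0.93092 m.

0.931 m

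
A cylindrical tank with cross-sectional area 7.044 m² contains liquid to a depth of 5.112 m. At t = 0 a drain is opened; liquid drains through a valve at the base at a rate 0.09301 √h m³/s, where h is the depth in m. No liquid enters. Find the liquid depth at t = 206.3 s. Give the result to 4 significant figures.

0.8081 m

A dh/dt = −Q_out = −0.09301 √h.
Separate and integrate: 2(√h − √h₀) = −(0.09301/A) t.
√h = √5.112 − 0.09301·206.3/(2·7.044) = 2.26097 − 1.36201 = 0.898966.
h = 0.898966² = 0.808139 m.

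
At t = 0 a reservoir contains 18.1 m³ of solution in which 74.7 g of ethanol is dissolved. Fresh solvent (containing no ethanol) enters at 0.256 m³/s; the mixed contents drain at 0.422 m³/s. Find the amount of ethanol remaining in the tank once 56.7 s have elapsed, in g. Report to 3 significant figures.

Let m(t) be the amount of ethanol. Volume: V(t) = V₀ + (Q_in − Q_out) t = 18.1 − 0.16600 t; V(56.7) = 8.6878 m³.
Solute balance: dm/dt = 0 − Q_out C = −Q_out m/V(t).
Separate: dm/m = −Q_out dt/V(t) ⇒ ln(m/m₀) = −(Q_out/(Q_in−Q_out)) ln(V/V₀).
m = m₀ (V₀/V)^(Q_out/(Q_in−Q_out)) = 74.7 × (18.1/8.6878)^(-2.5422) = 11.560 g.

11.6 g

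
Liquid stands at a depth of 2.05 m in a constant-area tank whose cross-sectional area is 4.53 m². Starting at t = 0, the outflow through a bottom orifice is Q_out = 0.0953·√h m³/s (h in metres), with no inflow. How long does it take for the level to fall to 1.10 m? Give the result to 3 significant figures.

Volume balance on the tank: A dh/dt = −0.0953 √h.
This is separable: 2 d(√h)/dt = −0.0953/A, so √h = √h₀ − (0.0953/(2A)) t.
t = 2A(√h₀ − √h)/0.0953 = 2·4.53·(√2.05 − √1.10)/0.0953
  = 9.0600 × (1.4318 − 1.0488) / 0.0953 = 36.409 s.

36.4 s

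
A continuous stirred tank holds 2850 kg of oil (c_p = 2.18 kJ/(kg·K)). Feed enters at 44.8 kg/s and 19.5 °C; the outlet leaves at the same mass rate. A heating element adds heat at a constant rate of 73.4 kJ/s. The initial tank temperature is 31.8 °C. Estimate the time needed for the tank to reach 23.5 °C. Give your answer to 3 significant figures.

Heat balance on the well-mixed liquid: M c_p dT/dt = ṁ c_p (T_in − T) + 73.4.
τ = M/ṁ = 63.616 s; T_ss = T_in + Q̇/(ṁ c_p) = 20.252 °C.
T(t) = T_ss + (T₀ − T_ss) e^(−t/τ). Set T = 23.5:
e^(−t/τ) = (23.5 − 20.252)/(31.8 − 20.252) = 0.28129
t = −63.616 · ln(0.28129) = 80.689 s.

80.7 s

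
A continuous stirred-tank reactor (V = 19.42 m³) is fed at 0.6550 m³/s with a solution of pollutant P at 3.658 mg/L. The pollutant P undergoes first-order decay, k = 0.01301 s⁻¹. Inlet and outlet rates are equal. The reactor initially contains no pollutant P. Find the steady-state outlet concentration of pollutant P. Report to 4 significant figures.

2.640 mg/L

Accumulation = in − out − consumed: V dC/dt = Q C_in − Q C − k V C.
Steady state (dC/dt = 0): C_ss = Q C_in/(Q + kV) = C_in/(1 + kV/Q).
C_ss = 0.6550·3.658/(0.6550 + 0.01301·19.42) = 2.39599/0.907654 = 2.63976 mg/L.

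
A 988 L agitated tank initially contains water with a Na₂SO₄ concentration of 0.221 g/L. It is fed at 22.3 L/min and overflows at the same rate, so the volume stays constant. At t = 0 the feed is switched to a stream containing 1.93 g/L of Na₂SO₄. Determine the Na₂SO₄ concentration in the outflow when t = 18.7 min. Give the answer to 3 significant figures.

Unsteady species balance (constant V, well mixed): V dC/dt = Q(C_in − C).
Rewrite as dC/dt + C/τ = C_in/τ, τ = V/Q = 44.305 min.
Integrating: C(t) = C_in + (C₀ − C_in) e^(−t/τ).
C(18.7) = 1.93 + (0.221 − 1.93)·e^(−18.7/44.305) = 1.93 + (-1.7090)·0.65568 = 0.80943 g/L.

0.809 g/L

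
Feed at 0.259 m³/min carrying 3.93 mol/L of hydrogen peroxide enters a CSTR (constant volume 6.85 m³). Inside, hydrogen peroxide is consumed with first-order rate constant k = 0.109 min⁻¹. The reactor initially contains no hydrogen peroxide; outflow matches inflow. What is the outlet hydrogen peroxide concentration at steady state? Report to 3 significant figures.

1.01 mol/L

V dC/dt = Q(C_in − C) − k V C.
Steady state (dC/dt = 0): C_ss = Q C_in/(Q + kV) = C_in/(1 + kV/Q).
C_ss = 0.259·3.93/(0.259 + 0.109·6.85) = 1.0179/1.0056 = 1.0122 mol/L.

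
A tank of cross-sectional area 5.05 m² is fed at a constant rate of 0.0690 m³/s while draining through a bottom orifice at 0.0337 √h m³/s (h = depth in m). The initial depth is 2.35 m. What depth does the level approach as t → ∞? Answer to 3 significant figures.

Level balance: A dh/dt = 0.0690 − 0.0337 √h. Setting dh/dt = 0:
Q_in = 0.0337 √h_ss ⇒ √h_ss = 0.0690/0.0337 = 2.0475.
h_ss = 2.0475² = 4.1922 m. (Since h₀ = 2.35 m < h_ss, the level will rise toward this value.)

4.19 m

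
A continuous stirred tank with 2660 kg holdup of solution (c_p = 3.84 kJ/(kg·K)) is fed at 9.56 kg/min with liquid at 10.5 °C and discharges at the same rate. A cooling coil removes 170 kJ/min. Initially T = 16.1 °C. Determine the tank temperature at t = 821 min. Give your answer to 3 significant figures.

Heat balance on the well-mixed liquid: M c_p dT/dt = ṁ c_p (T_in − T) − 170.
τ = M/ṁ = 278.24 min; T_ss = T_in − Q̇/(ṁ c_p) = 10.5 − 170/(9.56·3.84) = 5.8692 °C.
Solution: T(t) = T_ss + (T₀ − T_ss) e^(−t/τ).
T(821) = 5.8692 + (10.231)·e^(−821/278.24) = 5.8692 + (10.231)·0.052305 = 6.4043 °C.

6.40 °C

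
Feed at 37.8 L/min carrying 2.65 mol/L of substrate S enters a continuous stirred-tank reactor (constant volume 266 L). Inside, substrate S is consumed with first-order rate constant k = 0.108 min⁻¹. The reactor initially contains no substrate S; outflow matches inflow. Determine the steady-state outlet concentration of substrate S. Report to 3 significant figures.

Accumulation = in − out − consumed: V dC/dt = Q C_in − Q C − k V C.
Steady state (dC/dt = 0): C_ss = Q C_in/(Q + kV) = C_in/(1 + kV/Q).
C_ss = 37.8·2.65/(37.8 + 0.108·266) = 100.17/66.528 = 1.5057 mol/L.

1.51 mol/L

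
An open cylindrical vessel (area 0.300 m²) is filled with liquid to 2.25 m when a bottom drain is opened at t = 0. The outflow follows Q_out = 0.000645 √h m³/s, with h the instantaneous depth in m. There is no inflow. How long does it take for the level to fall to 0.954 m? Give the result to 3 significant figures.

With no inflow, A dh/dt = −0.000645 √h.
Separate and integrate: 2(√h − √h₀) = −(0.000645/A) t.
t = 2A(√h₀ − √h)/0.000645 = 2·0.300·(√2.25 − √0.954)/0.000645
  = 0.60000 × (1.5000 − 0.97673) / 0.000645 = 486.76 s.

487 s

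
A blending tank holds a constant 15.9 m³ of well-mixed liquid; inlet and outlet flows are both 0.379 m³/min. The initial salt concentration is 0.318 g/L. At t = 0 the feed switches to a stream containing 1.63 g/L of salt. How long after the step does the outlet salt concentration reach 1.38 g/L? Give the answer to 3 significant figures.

69.6 min

Mass balance on the solute (V constant): V dC/dt = Q(C_in − C), so τ = V/Q = 41.953 min.
C(t) = C_in + (C₀ − C_in) e^(−t/τ). Set C = 1.38 and solve for t:
e^(−t/τ) = (C − C_in)/(C₀ − C_in) = (1.38 − 1.63)/(0.318 − 1.63) = 0.19055
t = −τ ln(…) = 41.953 × 1.6578 = 69.551 min.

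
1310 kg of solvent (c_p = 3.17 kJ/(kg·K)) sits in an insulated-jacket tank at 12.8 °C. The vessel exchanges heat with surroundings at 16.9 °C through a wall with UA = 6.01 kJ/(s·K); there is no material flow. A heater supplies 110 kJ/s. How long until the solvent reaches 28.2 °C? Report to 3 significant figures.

M c_p dT/dt = −UA(T − T_amb) + Q̇.
τ = M c_p/UA = 690.97 s; T_ss = T_amb + Q̇/UA = 16.9 + 110/6.01 = 35.203 °C.
T(t) = T_ss + (T₀ − T_ss)e^(−t/τ); set T = 28.2:
t = −τ ln[(T − T_ss)/(T₀ − T_ss)] = −690.97 · ln(0.31259) = 803.50 s.

804 s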